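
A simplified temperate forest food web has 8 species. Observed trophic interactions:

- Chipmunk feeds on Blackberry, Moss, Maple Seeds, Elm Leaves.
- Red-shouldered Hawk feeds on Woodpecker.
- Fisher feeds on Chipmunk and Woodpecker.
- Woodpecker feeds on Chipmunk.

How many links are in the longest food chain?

3 links

One longest chain: Blackberry → Chipmunk → Woodpecker → Red-shouldered Hawk.
It has 4 species and 3 links.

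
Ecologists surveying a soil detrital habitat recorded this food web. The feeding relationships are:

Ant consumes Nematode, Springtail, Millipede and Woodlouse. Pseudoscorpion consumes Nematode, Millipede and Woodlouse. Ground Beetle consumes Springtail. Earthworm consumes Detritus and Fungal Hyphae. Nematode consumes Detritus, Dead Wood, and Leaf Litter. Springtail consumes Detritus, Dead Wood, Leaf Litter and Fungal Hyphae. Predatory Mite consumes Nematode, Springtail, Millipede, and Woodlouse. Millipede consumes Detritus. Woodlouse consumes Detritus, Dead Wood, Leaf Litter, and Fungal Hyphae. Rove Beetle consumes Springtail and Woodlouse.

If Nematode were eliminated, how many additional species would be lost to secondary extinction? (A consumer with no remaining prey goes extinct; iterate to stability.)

0

Remove Nematode.
Every predator of it retains at least one other prey: Pseudoscorpion still has Millipede, Woodlouse; Ant still has Millipede, Springtail, Woodlouse; Predatory Mite still has Millipede, Springtail, Woodlouse.
No consumer loses all prey, so no secondary extinctions occur.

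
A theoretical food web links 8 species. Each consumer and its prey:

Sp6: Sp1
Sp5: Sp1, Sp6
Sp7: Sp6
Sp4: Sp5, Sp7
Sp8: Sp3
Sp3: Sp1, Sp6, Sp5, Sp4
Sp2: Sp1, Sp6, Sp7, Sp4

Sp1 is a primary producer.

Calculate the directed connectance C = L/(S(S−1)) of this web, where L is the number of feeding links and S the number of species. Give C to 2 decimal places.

C = 0.27

The web has S = 8 species and L = 15 feeding links.
C = L / (S(S−1)) = 15 / 56 = 0.2679 ≈ 0.27.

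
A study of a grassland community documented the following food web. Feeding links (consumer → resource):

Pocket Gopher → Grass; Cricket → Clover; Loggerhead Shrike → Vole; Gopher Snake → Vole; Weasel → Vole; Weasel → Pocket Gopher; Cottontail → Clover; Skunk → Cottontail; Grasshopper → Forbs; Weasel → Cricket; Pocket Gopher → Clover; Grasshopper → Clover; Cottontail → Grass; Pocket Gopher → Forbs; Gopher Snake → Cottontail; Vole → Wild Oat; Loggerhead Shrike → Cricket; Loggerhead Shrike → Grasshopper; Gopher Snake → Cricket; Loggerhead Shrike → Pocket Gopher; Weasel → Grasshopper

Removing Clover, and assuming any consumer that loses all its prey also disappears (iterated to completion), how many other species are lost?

Remove Clover.
Round 1: Cricket (all prey gone) → extinct.
No further losses. Total secondary extinctions: 1.

1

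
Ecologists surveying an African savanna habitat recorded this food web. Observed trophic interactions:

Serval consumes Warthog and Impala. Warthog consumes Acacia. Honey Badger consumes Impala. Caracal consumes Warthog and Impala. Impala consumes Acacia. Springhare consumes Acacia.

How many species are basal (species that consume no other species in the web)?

Basal species (no prey listed): Acacia.
Count: 1.

1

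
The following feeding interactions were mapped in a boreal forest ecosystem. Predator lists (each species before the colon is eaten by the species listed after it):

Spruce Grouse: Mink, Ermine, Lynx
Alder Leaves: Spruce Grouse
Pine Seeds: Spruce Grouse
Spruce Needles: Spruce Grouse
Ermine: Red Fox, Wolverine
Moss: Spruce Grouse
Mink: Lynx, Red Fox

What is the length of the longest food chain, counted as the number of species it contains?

One longest chain: Moss → Spruce Grouse → Mink → Lynx.
It has 4 species and 3 links.

4 species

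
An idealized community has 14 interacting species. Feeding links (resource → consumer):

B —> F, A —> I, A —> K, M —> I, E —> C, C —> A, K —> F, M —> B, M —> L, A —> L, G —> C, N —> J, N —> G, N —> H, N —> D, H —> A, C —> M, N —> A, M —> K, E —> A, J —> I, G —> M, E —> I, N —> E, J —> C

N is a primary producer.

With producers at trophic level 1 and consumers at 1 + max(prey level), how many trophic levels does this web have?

6

Producers (level 1): N.
N → G → C → M → K → F gives F level 6.
No species has a prey at level 6, so no species reaches level 7.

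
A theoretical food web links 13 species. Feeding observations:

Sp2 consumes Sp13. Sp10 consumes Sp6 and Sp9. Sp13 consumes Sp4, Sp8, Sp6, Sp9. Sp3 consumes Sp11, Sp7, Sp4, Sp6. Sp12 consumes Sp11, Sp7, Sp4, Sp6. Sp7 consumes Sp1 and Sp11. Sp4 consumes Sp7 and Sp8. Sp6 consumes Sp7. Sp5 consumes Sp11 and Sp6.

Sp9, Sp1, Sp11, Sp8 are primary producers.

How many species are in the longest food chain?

One longest chain: Sp1 → Sp7 → Sp6 → Sp13 → Sp2.
It has 5 species and 4 links.

5 species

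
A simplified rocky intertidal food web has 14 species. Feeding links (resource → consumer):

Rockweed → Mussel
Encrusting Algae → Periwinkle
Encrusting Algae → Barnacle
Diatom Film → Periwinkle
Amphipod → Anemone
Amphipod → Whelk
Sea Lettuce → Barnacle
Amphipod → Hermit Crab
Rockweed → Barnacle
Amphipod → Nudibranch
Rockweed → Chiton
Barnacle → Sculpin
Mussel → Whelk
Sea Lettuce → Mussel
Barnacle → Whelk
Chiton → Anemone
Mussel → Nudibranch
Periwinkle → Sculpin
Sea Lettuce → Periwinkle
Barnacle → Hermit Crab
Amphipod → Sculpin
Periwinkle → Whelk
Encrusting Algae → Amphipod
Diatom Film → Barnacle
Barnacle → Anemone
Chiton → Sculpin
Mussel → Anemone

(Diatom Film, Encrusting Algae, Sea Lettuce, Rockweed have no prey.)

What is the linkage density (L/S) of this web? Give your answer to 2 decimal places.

L/S = 1.93

There are L = 27 links among S = 14 species.
L/S = 27/14 = 1.9286 ≈ 1.93.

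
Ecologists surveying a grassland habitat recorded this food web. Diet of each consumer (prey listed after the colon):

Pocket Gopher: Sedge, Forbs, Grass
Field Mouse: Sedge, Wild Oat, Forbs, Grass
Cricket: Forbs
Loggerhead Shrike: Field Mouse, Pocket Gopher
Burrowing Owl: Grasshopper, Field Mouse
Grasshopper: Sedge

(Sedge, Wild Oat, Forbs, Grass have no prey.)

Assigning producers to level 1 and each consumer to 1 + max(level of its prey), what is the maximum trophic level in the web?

Producers (level 1): Sedge, Wild Oat, Forbs, Grass.
Sedge → Grasshopper → Burrowing Owl gives Burrowing Owl level 3.
No species has a prey at level 3, so no species reaches level 4.

3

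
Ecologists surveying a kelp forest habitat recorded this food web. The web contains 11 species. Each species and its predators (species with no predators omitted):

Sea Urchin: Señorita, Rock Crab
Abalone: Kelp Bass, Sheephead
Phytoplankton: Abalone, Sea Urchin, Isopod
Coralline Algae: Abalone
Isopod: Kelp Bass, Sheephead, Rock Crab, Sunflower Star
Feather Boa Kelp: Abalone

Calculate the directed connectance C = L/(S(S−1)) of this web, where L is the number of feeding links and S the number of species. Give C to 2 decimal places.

C = 0.12

The web has S = 11 species and L = 13 feeding links.
C = L / (S(S−1)) = 13 / 110 = 0.1182 ≈ 0.12.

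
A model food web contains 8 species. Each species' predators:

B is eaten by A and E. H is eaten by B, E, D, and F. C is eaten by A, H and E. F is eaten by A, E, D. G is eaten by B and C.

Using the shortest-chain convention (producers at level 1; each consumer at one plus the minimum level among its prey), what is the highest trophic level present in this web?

Producers (level 1): G.
Following each consumer down to its lowest-level prey: G → C → H → F (levels 1 through 4).
All prey of F (H 3) are at level 3 or above, so F is at level 1 + 3 = 4.
Every consumer has at least one prey at level 3 or below, so none exceeds level 4.

4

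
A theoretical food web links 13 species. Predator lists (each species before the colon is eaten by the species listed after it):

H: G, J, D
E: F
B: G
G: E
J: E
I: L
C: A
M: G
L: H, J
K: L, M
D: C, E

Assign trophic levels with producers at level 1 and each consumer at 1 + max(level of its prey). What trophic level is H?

Trophic level 3

I is a producer → level 1.
L eats I (level 1); other prey at levels: K 1 → level 2.
H eats L → level 3.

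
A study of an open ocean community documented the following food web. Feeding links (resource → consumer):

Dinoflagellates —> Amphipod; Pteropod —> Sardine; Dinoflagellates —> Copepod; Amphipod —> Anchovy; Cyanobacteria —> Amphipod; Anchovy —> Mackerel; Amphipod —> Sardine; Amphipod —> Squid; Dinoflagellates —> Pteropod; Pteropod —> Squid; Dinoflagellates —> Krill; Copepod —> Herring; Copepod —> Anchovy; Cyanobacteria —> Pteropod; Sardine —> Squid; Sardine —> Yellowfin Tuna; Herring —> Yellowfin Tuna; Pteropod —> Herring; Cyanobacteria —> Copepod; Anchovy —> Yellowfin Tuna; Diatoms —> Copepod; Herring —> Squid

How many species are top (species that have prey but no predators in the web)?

4

Top species (has prey, but nothing eats it): Krill, Yellowfin Tuna, Squid, Mackerel.
Count: 4.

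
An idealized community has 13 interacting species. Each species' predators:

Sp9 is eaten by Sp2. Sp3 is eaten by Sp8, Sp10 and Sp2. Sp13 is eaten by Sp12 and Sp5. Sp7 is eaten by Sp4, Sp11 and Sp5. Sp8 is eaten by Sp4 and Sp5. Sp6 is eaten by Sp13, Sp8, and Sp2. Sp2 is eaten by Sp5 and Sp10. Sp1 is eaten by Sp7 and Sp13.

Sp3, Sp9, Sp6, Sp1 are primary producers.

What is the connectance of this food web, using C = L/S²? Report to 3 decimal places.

The web has S = 13 species and L = 18 feeding links.
C = L / S² = 18 / 169 = 0.1065 ≈ 0.107.

C = 0.107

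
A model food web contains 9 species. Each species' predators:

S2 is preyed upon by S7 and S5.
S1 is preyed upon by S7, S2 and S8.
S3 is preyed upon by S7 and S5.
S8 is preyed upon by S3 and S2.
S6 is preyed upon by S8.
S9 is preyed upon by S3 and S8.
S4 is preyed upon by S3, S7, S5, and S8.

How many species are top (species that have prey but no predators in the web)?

2

Top species (has prey, but nothing eats it): S7, S5.
Count: 2.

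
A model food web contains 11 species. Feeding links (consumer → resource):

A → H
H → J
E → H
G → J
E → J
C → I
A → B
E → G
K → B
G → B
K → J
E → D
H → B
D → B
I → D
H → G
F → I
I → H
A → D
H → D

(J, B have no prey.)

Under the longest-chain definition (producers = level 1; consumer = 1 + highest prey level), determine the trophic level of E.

B is a producer → level 1.
D eats B → level 2.
H eats D (level 2); other prey at levels: J 1, B 1, G 2 → level 3.
E eats H (level 3); other prey at levels: J 1, D 2, G 2 → level 4.

Trophic level 4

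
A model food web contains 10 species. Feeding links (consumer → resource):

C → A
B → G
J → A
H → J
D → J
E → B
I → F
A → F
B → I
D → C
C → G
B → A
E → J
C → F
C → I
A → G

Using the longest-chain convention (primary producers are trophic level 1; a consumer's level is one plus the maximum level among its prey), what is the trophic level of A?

G is a producer → level 1.
A eats G (level 1); other prey at levels: F 1 → level 2.

Trophic level 2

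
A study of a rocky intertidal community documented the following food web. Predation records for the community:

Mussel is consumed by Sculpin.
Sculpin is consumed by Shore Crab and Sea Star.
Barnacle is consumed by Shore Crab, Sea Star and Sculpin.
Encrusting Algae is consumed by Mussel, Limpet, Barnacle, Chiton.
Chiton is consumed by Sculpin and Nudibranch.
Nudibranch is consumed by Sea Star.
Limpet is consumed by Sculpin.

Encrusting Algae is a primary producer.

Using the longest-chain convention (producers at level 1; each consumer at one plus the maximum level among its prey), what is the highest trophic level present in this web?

Producers (level 1): Encrusting Algae.
Encrusting Algae → Barnacle → Sculpin → Sea Star gives Sea Star level 4.
No species has a prey at level 4, so no species reaches level 5.

4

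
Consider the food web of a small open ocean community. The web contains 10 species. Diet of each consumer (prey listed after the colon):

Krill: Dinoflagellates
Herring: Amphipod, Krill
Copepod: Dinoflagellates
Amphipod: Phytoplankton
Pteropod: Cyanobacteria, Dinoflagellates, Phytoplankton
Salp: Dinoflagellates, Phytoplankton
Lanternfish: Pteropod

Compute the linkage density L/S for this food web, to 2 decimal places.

L/S = 1.10

There are L = 11 links among S = 10 species.
L/S = 11/10 = 1.1000 ≈ 1.10.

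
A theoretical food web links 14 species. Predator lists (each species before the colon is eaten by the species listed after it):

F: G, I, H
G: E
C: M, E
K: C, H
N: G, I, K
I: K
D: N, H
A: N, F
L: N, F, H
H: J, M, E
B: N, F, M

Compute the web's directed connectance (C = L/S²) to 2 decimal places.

The web has S = 14 species and L = 25 feeding links.
C = L / S² = 25 / 196 = 0.1276 ≈ 0.13.

C = 0.13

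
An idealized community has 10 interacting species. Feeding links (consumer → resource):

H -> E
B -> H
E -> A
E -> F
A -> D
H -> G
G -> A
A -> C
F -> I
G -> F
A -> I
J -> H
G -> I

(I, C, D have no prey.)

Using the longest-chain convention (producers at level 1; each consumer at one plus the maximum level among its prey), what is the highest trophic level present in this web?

Producers (level 1): I, C, D.
I → A → E → H → B gives B level 5.
No species has a prey at level 5, so no species reaches level 6.

5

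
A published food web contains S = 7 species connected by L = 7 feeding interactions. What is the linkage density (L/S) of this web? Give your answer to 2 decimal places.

L/S = 1.00

There are L = 7 links among S = 7 species.
L/S = 7/7 = 1.0000 ≈ 1.00.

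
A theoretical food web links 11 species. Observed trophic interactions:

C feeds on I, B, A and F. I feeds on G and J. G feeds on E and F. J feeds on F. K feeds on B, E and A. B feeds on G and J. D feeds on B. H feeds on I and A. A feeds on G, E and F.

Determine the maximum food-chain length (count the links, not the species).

One longest chain: F → J → B → K.
It has 4 species and 3 links.

3 links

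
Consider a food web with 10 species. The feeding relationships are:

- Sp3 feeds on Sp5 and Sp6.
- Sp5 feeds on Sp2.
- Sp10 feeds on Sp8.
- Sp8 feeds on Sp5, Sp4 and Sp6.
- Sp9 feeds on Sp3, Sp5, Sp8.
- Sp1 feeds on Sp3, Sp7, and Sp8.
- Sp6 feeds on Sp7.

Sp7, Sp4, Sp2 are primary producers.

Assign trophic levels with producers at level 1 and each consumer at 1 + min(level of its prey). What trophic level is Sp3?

Trophic level 3

Sp2 is a producer → level 1.
Sp5 eats Sp2 → level 2.
Sp3 eats Sp5 → level 3.
No prey of Sp3 is below level 2, so 3 is the minimum.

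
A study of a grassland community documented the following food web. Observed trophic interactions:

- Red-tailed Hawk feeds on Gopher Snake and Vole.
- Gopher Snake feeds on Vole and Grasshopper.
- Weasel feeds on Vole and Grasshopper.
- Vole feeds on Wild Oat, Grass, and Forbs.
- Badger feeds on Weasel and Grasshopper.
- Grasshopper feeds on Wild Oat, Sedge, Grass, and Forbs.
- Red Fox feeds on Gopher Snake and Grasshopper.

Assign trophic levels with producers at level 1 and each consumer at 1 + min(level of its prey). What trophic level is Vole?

Trophic level 2

Grass is a producer → level 1.
Vole eats Grass → level 2.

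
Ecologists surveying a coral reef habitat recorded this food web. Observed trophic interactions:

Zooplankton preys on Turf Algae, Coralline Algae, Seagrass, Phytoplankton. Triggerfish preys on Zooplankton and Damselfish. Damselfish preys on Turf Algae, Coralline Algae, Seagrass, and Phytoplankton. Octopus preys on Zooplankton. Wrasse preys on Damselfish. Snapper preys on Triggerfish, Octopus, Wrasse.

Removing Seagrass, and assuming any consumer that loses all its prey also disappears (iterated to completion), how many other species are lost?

Remove Seagrass.
Every predator of it retains at least one other prey: Damselfish still has Turf Algae, Phytoplankton, Coralline Algae; Zooplankton still has Turf Algae, Phytoplankton, Coralline Algae.
No consumer loses all prey, so no secondary extinctions occur.

0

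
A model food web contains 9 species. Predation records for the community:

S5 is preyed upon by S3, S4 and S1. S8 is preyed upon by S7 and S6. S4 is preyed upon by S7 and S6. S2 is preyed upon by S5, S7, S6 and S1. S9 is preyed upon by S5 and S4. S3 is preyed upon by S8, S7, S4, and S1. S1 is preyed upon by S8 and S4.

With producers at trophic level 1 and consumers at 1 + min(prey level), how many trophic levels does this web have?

Producers (level 1): S9, S2.
Following each consumer down to its lowest-level prey: S9 → S5 → S3 (levels 1 through 3).
All prey of S3 (S5 2) are at level 2 or above, so S3 is at level 1 + 2 = 3.
Every consumer has at least one prey at level 2 or below, so none exceeds level 3.

3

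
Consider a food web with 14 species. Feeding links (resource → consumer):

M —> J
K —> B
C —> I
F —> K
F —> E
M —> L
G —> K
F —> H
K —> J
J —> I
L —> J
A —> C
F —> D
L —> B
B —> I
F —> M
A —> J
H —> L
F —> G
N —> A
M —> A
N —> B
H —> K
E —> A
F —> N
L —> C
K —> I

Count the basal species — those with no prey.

Basal species (no prey listed): F.
Count: 1.

1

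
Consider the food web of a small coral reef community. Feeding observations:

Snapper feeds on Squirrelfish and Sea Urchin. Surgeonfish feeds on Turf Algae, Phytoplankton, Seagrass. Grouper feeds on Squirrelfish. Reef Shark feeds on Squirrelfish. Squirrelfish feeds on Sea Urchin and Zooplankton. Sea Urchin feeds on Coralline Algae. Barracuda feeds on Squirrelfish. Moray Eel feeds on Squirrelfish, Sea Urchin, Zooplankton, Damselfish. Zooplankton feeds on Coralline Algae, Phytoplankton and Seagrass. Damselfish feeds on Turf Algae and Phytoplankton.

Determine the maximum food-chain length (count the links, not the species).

3 links

One longest chain: Coralline Algae → Sea Urchin → Squirrelfish → Barracuda.
It has 4 species and 3 links.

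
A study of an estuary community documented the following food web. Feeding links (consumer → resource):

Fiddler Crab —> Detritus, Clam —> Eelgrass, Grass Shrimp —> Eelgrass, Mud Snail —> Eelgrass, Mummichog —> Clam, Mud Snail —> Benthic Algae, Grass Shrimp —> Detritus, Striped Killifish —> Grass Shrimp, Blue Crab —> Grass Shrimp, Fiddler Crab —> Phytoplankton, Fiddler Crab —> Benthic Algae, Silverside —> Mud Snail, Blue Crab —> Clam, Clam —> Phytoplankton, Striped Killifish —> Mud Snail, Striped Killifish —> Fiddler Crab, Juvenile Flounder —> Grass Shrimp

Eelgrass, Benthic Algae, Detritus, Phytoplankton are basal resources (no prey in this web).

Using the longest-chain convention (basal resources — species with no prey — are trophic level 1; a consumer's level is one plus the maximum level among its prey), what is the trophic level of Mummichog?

Eelgrass has no prey (basal) → level 1.
Clam eats Eelgrass (level 1); other prey at levels: Phytoplankton 1 → level 2.
Mummichog eats Clam → level 3.

Trophic level 3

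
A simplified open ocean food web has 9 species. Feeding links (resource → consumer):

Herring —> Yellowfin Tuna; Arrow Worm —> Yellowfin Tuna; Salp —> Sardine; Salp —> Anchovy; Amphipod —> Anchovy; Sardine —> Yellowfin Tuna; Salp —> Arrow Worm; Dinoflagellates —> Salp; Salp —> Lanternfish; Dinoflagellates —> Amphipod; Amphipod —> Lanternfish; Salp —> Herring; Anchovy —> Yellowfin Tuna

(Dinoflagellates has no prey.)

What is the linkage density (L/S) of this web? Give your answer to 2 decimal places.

L/S = 1.44

There are L = 13 links among S = 9 species.
L/S = 13/9 = 1.4444 ≈ 1.44.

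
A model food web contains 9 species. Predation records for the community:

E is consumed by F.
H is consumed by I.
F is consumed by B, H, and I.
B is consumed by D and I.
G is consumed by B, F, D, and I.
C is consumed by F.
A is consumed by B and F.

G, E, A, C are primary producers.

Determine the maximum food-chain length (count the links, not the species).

One longest chain: G → F → B → I.
It has 4 species and 3 links.

3 links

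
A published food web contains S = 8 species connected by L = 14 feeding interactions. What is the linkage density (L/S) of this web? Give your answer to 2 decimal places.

L/S = 1.75

There are L = 14 links among S = 8 species.
L/S = 14/8 = 1.7500 ≈ 1.75.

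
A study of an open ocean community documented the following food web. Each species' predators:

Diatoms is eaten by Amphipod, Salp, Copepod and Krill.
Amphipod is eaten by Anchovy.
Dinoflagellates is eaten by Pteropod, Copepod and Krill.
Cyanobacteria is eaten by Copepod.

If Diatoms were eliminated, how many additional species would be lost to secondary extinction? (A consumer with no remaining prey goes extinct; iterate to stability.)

Remove Diatoms.
Round 1: Amphipod (all prey gone), Salp (all prey gone) → extinct.
Round 2: Anchovy (all prey gone) → extinct.
No further losses. Total secondary extinctions: 3.

3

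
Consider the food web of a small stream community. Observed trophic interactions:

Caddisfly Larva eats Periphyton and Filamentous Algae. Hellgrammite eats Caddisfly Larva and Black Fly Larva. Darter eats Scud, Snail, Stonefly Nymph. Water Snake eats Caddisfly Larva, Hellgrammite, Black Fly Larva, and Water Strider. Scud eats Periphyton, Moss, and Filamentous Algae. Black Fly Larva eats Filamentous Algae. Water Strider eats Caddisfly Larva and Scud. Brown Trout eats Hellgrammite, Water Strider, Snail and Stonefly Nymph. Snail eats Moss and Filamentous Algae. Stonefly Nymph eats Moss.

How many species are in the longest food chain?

One longest chain: Moss → Scud → Water Strider → Brown Trout.
It has 4 species and 3 links.

4 species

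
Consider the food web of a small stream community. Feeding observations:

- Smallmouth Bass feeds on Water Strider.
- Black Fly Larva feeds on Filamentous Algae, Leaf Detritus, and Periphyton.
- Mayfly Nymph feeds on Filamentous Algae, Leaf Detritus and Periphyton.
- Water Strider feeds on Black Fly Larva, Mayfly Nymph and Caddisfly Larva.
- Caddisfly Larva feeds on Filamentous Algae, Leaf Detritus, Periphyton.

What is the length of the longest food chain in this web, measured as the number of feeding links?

One longest chain: Leaf Detritus → Black Fly Larva → Water Strider → Smallmouth Bass.
It has 4 species and 3 links.

3 links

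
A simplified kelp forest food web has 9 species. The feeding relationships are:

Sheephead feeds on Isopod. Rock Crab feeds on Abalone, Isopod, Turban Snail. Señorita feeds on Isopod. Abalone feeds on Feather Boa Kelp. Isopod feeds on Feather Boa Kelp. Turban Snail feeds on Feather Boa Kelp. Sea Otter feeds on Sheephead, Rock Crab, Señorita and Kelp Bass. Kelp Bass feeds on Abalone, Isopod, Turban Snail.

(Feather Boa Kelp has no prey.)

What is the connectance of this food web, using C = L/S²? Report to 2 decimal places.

C = 0.19

The web has S = 9 species and L = 15 feeding links.
C = L / S² = 15 / 81 = 0.1852 ≈ 0.19.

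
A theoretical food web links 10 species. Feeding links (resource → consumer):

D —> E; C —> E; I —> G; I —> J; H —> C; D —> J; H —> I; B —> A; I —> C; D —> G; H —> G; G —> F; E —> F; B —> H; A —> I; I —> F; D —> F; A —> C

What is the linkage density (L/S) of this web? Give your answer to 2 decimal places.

L/S = 1.80

There are L = 18 links among S = 10 species.
L/S = 18/10 = 1.8000 ≈ 1.80.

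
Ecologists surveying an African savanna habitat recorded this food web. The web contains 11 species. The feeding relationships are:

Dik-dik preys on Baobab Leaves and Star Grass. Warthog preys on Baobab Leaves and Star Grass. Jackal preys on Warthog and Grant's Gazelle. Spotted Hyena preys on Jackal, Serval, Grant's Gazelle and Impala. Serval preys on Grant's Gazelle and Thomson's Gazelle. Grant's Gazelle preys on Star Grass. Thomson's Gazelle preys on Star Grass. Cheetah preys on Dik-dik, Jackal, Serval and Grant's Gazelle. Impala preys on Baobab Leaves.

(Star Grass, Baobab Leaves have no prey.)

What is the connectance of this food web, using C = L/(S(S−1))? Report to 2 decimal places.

The web has S = 11 species and L = 19 feeding links.
C = L / (S(S−1)) = 19 / 110 = 0.1727 ≈ 0.17.

C = 0.17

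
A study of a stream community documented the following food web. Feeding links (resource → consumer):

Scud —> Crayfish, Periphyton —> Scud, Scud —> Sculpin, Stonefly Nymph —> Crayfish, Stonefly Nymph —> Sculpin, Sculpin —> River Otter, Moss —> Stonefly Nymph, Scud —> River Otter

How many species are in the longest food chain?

4 species

One longest chain: Moss → Stonefly Nymph → Sculpin → River Otter.
It has 4 species and 3 links.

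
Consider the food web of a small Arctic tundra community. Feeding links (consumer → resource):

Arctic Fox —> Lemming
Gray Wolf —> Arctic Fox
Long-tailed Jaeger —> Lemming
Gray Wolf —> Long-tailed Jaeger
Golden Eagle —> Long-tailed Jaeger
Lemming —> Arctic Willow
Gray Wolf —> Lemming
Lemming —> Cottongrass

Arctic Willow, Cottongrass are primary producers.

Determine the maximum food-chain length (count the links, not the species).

3 links

One longest chain: Arctic Willow → Lemming → Long-tailed Jaeger → Golden Eagle.
It has 4 species and 3 links.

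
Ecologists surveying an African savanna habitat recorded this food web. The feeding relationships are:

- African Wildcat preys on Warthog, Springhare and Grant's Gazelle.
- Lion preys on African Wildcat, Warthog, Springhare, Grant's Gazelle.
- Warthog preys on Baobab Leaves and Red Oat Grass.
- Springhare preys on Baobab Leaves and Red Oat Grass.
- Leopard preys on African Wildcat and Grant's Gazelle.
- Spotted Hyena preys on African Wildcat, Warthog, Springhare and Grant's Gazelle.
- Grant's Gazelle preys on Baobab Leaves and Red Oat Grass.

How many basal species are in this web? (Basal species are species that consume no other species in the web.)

2

Basal species (no prey listed): Baobab Leaves, Red Oat Grass.
Count: 2.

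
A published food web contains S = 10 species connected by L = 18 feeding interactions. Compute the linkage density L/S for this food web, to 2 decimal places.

There are L = 18 links among S = 10 species.
L/S = 18/10 = 1.8000 ≈ 1.80.

L/S = 1.80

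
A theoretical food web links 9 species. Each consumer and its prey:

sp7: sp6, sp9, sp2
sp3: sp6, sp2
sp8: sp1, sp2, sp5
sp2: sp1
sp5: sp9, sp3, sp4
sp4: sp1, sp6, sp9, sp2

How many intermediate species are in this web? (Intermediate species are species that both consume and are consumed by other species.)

Intermediate species (has both prey and predators): sp2, sp3, sp4, sp5.
Count: 4.

4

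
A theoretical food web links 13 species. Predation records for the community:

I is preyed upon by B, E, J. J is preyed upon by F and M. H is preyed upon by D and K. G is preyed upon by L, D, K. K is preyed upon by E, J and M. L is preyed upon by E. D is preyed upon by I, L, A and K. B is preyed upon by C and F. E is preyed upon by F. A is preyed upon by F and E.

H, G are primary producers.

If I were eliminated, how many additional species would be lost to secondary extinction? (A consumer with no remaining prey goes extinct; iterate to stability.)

2

Remove I.
Round 1: B (all prey gone) → extinct.
Round 2: C (all prey gone) → extinct.
No further losses. Total secondary extinctions: 2.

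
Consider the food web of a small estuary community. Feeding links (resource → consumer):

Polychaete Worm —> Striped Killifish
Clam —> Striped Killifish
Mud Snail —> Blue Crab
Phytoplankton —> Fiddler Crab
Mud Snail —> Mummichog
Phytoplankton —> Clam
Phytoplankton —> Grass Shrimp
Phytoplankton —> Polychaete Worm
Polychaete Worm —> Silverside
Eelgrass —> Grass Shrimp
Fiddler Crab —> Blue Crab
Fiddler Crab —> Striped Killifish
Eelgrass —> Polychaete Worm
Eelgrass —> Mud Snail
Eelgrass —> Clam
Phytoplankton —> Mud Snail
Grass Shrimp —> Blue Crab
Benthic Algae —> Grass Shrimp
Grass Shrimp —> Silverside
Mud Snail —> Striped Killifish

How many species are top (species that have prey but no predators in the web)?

Top species (has prey, but nothing eats it): Striped Killifish, Mummichog, Blue Crab, Silverside.
Count: 4.

4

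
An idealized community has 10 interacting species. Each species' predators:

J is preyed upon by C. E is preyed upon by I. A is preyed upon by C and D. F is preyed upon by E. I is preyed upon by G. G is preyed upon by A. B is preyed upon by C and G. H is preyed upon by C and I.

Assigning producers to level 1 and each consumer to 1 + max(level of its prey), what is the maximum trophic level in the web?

Producers (level 1): J, B, H, F.
F → E → I → G → A → C gives C level 6.
No species has a prey at level 6, so no species reaches level 7.

6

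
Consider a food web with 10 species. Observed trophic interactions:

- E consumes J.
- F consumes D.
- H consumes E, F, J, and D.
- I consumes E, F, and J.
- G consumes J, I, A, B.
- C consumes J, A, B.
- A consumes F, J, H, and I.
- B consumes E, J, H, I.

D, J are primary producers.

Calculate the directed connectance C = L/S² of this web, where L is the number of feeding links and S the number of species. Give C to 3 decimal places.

The web has S = 10 species and L = 24 feeding links.
C = L / S² = 24 / 100 = 0.2400 ≈ 0.240.

C = 0.240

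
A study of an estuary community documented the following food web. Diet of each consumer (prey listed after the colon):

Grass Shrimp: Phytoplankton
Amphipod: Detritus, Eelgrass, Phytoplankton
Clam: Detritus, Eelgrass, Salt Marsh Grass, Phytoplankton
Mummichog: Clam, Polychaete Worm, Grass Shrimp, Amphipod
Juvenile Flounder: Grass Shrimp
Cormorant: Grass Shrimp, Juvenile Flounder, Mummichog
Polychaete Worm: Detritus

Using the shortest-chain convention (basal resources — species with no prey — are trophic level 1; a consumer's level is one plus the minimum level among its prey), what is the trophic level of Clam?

Detritus has no prey (basal) → level 1.
Clam eats Detritus → level 2.

Trophic level 2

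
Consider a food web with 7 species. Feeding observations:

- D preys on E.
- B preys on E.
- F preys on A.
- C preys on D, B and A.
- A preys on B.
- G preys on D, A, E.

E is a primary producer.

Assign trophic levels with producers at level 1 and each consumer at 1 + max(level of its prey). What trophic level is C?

Trophic level 4

E is a producer → level 1.
B eats E → level 2.
A eats B → level 3.
C eats A (level 3); other prey at levels: B 2, D 2 → level 4.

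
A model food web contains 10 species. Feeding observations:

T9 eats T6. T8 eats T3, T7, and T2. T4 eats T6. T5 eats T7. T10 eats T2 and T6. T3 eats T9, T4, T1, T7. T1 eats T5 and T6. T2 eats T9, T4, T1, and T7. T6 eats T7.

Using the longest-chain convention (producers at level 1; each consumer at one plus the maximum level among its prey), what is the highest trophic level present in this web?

5

Producers (level 1): T7.
T7 → T6 → T9 → T2 → T8 gives T8 level 5.
No species has a prey at level 5, so no species reaches level 6.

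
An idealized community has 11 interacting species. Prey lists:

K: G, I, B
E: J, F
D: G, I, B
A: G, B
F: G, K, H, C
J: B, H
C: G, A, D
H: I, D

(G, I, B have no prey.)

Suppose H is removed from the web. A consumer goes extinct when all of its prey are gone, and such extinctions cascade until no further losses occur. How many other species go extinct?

Remove H.
Every predator of it retains at least one other prey: J still has B; F still has G, K, C.
No consumer loses all prey, so no secondary extinctions occur.

0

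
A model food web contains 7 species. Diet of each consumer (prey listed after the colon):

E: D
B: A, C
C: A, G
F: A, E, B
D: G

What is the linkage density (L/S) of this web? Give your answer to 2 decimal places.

There are L = 9 links among S = 7 species.
L/S = 9/7 = 1.2857 ≈ 1.29.

L/S = 1.29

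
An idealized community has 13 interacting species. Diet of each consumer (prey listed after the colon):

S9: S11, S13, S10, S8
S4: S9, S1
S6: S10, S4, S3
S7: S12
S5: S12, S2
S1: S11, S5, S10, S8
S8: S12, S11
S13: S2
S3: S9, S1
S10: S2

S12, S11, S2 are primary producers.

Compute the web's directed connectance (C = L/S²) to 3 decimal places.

The web has S = 13 species and L = 22 feeding links.
C = L / S² = 22 / 169 = 0.1302 ≈ 0.130.

C = 0.130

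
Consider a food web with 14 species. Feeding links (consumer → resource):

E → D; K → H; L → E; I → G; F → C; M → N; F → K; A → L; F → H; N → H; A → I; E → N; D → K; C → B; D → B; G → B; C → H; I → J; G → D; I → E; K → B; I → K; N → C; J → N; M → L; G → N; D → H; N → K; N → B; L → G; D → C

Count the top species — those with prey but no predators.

Top species (has prey, but nothing eats it): F, A, M.
Count: 3.

3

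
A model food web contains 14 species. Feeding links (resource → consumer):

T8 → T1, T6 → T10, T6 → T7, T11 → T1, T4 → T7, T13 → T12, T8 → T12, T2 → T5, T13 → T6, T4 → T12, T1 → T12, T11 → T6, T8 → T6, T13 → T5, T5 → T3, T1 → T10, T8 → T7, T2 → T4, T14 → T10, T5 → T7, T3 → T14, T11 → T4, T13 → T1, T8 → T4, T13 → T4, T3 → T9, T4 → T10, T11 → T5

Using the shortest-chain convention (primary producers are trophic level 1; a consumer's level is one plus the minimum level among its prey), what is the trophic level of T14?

T2 is a producer → level 1.
T5 eats T2 → level 2.
T3 eats T5 → level 3.
T14 eats T3 → level 4.
No prey of T14 is below level 3, so 4 is the minimum.

Trophic level 4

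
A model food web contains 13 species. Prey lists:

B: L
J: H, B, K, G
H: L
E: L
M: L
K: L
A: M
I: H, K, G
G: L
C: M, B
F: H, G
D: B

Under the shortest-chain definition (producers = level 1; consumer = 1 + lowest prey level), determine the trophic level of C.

Trophic level 3

L is a producer → level 1.
M eats L → level 2.
C eats M → level 3.
No prey of C is below level 2, so 3 is the minimum.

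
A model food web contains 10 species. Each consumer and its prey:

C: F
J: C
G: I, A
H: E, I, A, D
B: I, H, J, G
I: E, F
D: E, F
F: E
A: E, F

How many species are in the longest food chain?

One longest chain: E → F → I → G → B.
It has 5 species and 4 links.

5 species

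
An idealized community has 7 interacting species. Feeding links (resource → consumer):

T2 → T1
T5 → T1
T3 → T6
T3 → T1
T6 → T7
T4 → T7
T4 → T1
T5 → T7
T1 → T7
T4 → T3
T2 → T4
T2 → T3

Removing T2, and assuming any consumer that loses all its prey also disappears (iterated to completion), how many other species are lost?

Remove T2.
Round 1: T4 (all prey gone) → extinct.
Round 2: T3 (all prey gone) → extinct.
Round 3: T6 (all prey gone) → extinct.
No further losses. Total secondary extinctions: 3.

3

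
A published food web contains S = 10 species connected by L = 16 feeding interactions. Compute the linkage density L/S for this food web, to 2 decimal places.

There are L = 16 links among S = 10 species.
L/S = 16/10 = 1.6000 ≈ 1.60.

L/S = 1.60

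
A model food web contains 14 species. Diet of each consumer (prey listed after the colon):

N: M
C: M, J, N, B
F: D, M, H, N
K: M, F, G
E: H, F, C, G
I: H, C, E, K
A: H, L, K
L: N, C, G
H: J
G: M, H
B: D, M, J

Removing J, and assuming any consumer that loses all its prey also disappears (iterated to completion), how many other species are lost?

1

Remove J.
Round 1: H (all prey gone) → extinct.
No further losses. Total secondary extinctions: 1.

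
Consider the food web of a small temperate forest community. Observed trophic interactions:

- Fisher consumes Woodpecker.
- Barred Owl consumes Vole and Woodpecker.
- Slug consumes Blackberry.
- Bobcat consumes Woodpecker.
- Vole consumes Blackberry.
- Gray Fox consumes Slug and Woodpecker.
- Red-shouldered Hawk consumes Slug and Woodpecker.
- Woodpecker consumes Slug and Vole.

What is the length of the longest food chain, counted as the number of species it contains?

One longest chain: Blackberry → Vole → Woodpecker → Fisher.
It has 4 species and 3 links.

4 species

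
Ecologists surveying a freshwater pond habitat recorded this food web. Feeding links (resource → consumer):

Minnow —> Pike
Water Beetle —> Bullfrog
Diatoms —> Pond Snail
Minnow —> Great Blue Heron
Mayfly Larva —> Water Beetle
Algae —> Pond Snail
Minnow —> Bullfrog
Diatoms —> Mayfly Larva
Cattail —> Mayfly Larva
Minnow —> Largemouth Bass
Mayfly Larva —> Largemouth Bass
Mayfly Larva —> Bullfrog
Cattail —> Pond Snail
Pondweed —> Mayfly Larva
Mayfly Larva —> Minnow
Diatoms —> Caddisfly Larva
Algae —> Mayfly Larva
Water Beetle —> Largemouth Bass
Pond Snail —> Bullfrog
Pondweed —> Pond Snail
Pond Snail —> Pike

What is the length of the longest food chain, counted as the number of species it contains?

One longest chain: Cattail → Mayfly Larva → Minnow → Bullfrog.
It has 4 species and 3 links.

4 species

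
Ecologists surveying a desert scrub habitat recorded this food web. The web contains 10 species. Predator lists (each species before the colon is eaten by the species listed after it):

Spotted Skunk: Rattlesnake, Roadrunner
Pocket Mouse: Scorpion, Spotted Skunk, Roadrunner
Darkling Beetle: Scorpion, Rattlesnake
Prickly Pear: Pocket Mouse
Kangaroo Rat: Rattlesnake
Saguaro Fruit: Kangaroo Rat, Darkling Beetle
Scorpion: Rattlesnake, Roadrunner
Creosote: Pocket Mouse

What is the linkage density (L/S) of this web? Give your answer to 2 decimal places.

L/S = 1.40

There are L = 14 links among S = 10 species.
L/S = 14/10 = 1.4000 ≈ 1.40.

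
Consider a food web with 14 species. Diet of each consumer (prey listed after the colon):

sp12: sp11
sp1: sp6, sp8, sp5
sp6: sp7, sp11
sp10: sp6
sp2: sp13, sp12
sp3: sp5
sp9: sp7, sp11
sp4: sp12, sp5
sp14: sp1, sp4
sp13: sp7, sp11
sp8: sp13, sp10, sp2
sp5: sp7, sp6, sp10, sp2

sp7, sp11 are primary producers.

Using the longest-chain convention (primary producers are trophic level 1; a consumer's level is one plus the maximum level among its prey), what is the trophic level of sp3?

Trophic level 5

sp7 is a producer → level 1.
sp6 eats sp7 (level 1); other prey at levels: sp11 1 → level 2.
sp10 eats sp6 → level 3.
sp5 eats sp10 (level 3); other prey at levels: sp7 1, sp6 2, sp2 3 → level 4.
sp3 eats sp5 → level 5.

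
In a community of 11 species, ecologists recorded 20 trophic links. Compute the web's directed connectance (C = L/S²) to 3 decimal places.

C = 0.165

The web has S = 11 species and L = 20 feeding links.
C = L / S² = 20 / 121 = 0.1653 ≈ 0.165.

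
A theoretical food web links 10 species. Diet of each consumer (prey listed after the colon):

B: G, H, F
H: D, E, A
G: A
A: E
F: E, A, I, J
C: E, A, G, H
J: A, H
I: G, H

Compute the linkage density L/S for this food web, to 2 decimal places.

L/S = 2.00

There are L = 20 links among S = 10 species.
L/S = 20/10 = 2.0000 ≈ 2.00.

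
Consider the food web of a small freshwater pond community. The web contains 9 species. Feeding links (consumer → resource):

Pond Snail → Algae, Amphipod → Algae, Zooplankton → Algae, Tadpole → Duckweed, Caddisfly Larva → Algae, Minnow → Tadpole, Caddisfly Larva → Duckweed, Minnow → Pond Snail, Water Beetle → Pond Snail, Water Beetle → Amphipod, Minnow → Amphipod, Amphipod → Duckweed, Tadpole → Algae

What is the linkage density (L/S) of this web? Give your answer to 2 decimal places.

L/S = 1.44

There are L = 13 links among S = 9 species.
L/S = 13/9 = 1.4444 ≈ 1.44.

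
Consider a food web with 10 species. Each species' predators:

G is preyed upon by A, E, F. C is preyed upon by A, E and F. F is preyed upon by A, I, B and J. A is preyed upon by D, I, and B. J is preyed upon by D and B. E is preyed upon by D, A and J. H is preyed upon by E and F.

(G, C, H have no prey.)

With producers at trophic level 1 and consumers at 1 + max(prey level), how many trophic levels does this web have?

4

Producers (level 1): G, C, H.
G → E → J → D gives D level 4.
No species has a prey at level 4, so no species reaches level 5.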